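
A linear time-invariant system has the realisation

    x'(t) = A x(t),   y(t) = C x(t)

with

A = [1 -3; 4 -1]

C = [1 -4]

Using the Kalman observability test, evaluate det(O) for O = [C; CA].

-59

CA = [[-15, 1]]
Observability matrix O = [C; CA] = [[1, -4], [-15, 1]]
det(O) = 1·1 - (-4)·(-15) = 1 - 60 = -59
Since det(O) ≠ 0, rank(O) = 2 and the system is completely observable.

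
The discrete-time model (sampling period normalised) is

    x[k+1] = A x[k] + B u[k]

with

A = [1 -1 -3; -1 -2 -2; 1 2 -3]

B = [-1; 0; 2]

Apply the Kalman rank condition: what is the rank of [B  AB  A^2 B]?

3

AB = [[-7], [-3], [-7]]
A^2B = [[17], [27], [8]]
Controllability matrix C = [B  AB  A^2B] = [[-1, -7, 17], [0, -3, 27], [2, -7, 8]]
det(C) = (-1)·((-3)·8 - 27·(-7)) - (-7)·(0·8 - 27·2) + 17·(0·(-7) - (-3)·2) = (-1)·165 - (-7)·(-54) + 17·6 = -441 ≠ 0, so rank(C) = 3.
rank(C) = 3 = n, so the pair (A, B) is completely controllable.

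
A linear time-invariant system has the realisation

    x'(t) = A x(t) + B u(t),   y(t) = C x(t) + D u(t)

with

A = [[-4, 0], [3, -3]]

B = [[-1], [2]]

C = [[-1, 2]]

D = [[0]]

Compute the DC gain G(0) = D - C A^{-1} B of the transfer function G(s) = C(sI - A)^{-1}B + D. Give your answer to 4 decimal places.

1.0833

G(0) = C(-A)^{-1}B + D = -C A^{-1} B + D.
det A = 12, so A^{-1} = (1/12)·adj(A) = [[-1/4, 0], [-1/4, -1/3]]
A^{-1} B = [1/4, -5/12]^T
C A^{-1} B = -13/12
G(0) = D - C A^{-1} B = 0 - (-13/12) = 13/12 ≈ 1.0833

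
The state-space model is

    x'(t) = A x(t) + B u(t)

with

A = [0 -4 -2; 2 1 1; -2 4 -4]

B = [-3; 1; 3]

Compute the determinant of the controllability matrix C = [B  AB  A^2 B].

1232

AB = [[-10], [-2], [-2]]
A^2B = [[12], [-24], [20]]
Controllability matrix C = [B  AB  A^2B] = [[-3, -10, 12], [1, -2, -24], [3, -2, 20]]
Expanding along the first row, det(C) = (-3)·((-2)·20 - (-24)·(-2)) - (-10)·(1·20 - (-24)·3) + 12·(1·(-2) - (-2)·3) = (-3)·(-88) - (-10)·92 + 12·4 = 1232
Since det(C) ≠ 0, rank(C) = 3 and the system is completely controllable.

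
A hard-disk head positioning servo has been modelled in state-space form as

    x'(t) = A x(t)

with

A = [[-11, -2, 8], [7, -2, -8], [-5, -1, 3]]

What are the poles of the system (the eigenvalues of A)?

-5, -4, -1

det(sI - A) = s^3 - (tr A)s^2 + (M11 + M22 + M33)s - det A, where Mii is the 2×2 principal minor of A obtained by deleting row i and column i.
tr A = (-11) + (-2) + 3 = -10; M11 = (-2)·3 - (-8)·(-1) = -6 - 8 = -14; M22 = (-11)·3 - 8·(-5) = -33 - (-40) = 7; M33 = (-11)·(-2) - (-2)·7 = 22 - (-14) = 36; sum of minors = 29.
det A = (-11)·((-2)·3 - (-8)·(-1)) - (-2)·(7·3 - (-8)·(-5)) + 8·(7·(-1) - (-2)·(-5)) = (-11)·(-14) - (-2)·(-19) + 8·(-17) = -20.
So p(s) = det(sI - A) = s^3 + 10s^2 + 29s + 20.
Rational-root test: any integer root divides 20. Testing small divisors, s = -1 works: p(-1) = -1 + 10 + (-29) + 20 = 0, so (s + 1) is a factor.
Dividing, p(s) = (s + 1)(s^2 + 9s + 20).
Factor s^2 + 9s + 20: two numbers with sum -9 and product 20 are -4 and -5, so s^2 + 9s + 20 = (s + 4)(s + 5).
Hence p(s) = (s + 1) (s + 4) (s + 5), with roots -5, -4, -1.
All eigenvalues have negative real part, so the system is asymptotically stable.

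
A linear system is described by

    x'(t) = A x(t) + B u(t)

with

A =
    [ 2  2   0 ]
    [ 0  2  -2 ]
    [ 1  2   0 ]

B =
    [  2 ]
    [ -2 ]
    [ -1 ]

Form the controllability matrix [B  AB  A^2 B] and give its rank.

3

AB = [[0], [-2], [-2]]
A^2B = [[-4], [0], [-4]]
Controllability matrix C = [B  AB  A^2B] = [[2, 0, -4], [-2, -2, 0], [-1, -2, -4]]
det(C) = 2·((-2)·(-4) - 0·(-2)) - 0·((-2)·(-4) - 0·(-1)) + (-4)·((-2)·(-2) - (-2)·(-1)) = 2·8 - 0·8 + (-4)·2 = 8 ≠ 0, so rank(C) = 3.
rank(C) = 3 = n, so the pair (A, B) is completely controllable.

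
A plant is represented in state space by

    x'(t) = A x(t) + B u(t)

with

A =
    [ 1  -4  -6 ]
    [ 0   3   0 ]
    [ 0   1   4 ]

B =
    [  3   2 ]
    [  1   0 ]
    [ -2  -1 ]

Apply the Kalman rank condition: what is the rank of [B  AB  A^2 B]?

2

AB = [[11, 8], [3, 0], [-7, -4]]
A^2B = [[41, 32], [9, 0], [-25, -16]]
Controllability matrix C = [B  AB  A^2B] = [[3, 2, 11, 8, 41, 32], [1, 0, 3, 0, 9, 0], [-2, -1, -7, -4, -25, -16]]
The rows r1, r2, r3 of C are linearly dependent: r1 + r2 + 2·r3 = 0 (check each entry), so rank(C) ≤ 2.
The 2×2 minor from rows 1, 2, columns 1, 2 is 3·0 - 2·1 = 0 - 2 = -2 ≠ 0, so rank(C) = 2.
rank(C) = 2 < n = 3, so the pair (A, B) is not completely controllable.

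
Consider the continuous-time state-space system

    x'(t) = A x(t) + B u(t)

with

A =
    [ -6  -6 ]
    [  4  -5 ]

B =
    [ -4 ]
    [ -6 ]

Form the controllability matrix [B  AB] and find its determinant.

304

AB = [[60], [14]]
Controllability matrix C = [B  AB] = [[-4, 60], [-6, 14]]
det(C) = (-4)·14 - 60·(-6) = -56 - (-360) = 304
Since det(C) ≠ 0, rank(C) = 2 and the system is completely controllable.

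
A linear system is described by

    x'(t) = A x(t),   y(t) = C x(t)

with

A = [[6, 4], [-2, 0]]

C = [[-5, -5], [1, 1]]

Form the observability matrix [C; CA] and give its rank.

1

CA = [[-20, -20], [4, 4]]
Observability matrix O = [C; CA] = [[-5, -5], [1, 1], [-20, -20], [4, 4]]
Every row of O is a scalar multiple of row 1 = [-5, -5] (multipliers 1, -1/5, 4, -4/5), so the rows span a one-dimensional space.
O ≠ 0, hence rank(O) = 1.
rank(O) = 1 < n = 2, so the pair (A, C) is not completely observable.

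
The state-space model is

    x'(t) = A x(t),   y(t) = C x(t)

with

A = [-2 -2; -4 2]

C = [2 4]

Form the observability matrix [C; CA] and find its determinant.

88

CA = [[-20, 4]]
Observability matrix O = [C; CA] = [[2, 4], [-20, 4]]
det(O) = 2·4 - 4·(-20) = 8 - (-80) = 88
Since det(O) ≠ 0, rank(O) = 2 and the system is completely observable.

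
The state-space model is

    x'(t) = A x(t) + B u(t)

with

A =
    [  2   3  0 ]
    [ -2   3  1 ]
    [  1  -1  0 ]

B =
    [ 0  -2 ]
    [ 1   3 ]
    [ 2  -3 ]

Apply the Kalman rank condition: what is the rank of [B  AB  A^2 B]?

AB = [[3, 5], [5, 10], [-1, -5]]
A^2B = [[21, 40], [8, 15], [-2, -5]]
Controllability matrix C = [B  AB  A^2B] = [[0, -2, 3, 5, 21, 40], [1, 3, 5, 10, 8, 15], [2, -3, -1, -5, -2, -5]]
Take the 3×3 submatrix of C formed by columns 1, 2, 3: [[0, -2, 3], [1, 3, 5], [2, -3, -1]]. Its determinant is 0·(3·(-1) - 5·(-3)) - (-2)·(1·(-1) - 5·2) + 3·(1·(-3) - 3·2) = 0·12 - (-2)·(-11) + 3·(-9) = -49 ≠ 0.
So rank(C) ≥ 3; since C has 3 rows, rank(C) = 3.
rank(C) = 3 = n, so the pair (A, B) is completely controllable.

3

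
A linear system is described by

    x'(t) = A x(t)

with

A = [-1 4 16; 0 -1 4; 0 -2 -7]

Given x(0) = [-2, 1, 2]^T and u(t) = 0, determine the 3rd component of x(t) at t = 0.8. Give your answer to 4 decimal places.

-0.1806

det(sI - A) = s^3 - (tr A)s^2 + (M11 + M22 + M33)s - det A, where Mii is the 2×2 principal minor of A obtained by deleting row i and column i.
tr A = (-1) + (-1) + (-7) = -9; M11 = (-1)·(-7) - 4·(-2) = 7 - (-8) = 15; M22 = (-1)·(-7) - 16·0 = 7 - 0 = 7; M33 = (-1)·(-1) - 4·0 = 1 - 0 = 1; sum of minors = 23.
det A = (-1)·((-1)·(-7) - 4·(-2)) - 4·(0·(-7) - 4·0) + 16·(0·(-2) - (-1)·0) = (-1)·15 - 4·0 + 16·0 = -15.
So p(s) = det(sI - A) = s^3 + 9s^2 + 23s + 15.
Rational-root test: any integer root divides 15. Testing small divisors, s = -1 works: p(-1) = -1 + 9 + (-23) + 15 = 0, so (s + 1) is a factor.
Dividing, p(s) = (s + 1)(s^2 + 8s + 15).
Factor s^2 + 8s + 15: two numbers with sum -8 and product 15 are -3 and -5, so s^2 + 8s + 15 = (s + 3)(s + 5).
Hence p(s) = (s + 1) (s + 3) (s + 5), with roots -5, -3, -1.
The eigenvalues -5, -3, -1 are distinct and real, so A is diagonalisable and x(t) = e^{At} x(0) = V diag(e^{λ_i t}) V^{-1} x(0), where the columns of V are the eigenvectors.
λ = -5: A - (-5)I = [[4, 4, 16], [0, 4, 4], [0, -2, -2]]. v must be orthogonal to every row; (row 1) × (row 2) = [-48, -16, 16], so take v_1 = [-3, -1, 1]^T.
λ = -3: A - (-3)I = [[2, 4, 16], [0, 2, 4], [0, -2, -4]]. v must be orthogonal to every row; (row 1) × (row 2) = [-16, -8, 4], so take v_2 = [4, 2, -1]^T.
λ = -1: A - (-1)I = [[0, 4, 16], [0, 0, 4], [0, -2, -6]]. v must be orthogonal to every row; (row 1) × (row 2) = [16, 0, 0], so take v_3 = [1, 0, 0]^T.
V = [v_1 v_2 v_3] = [[-3, 4, 1], [-1, 2, 0], [1, -1, 0]] has det V = -1, so V^{-1} = adj(V)/det V = [[0, 1, 2], [0, 1, 1], [1, -1, 2]].
Modal coordinates z(0) = V^{-1} x(0): 0·(-2) + 1·1 + 2·2 = 5; 0·(-2) + 1·1 + 1·2 = 3; 1·(-2) + (-1)·1 + 2·2 = 1; so z(0) = [5, 3, 1]^T.
x_3(t) = Σ_i (v_i)_3 · z_i(0) · e^{λ_i t} (row 3 of V times the modal terms).
x_3(0.8) = 1·5·e^{-5·0.8} + (-1)·3·e^{-3·0.8} + 0·1·e^{-1·0.8} = 5·0.018316 + (-3)·0.090718 + 0·0.449329 = -0.1806.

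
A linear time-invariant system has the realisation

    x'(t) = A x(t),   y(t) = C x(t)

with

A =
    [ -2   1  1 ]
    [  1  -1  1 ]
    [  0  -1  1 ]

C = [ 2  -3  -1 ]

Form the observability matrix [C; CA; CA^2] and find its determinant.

146

CA = [[-7, 6, -2]]
CA^2 = [[20, -11, -3]]
Observability matrix O = [C; CA; CA^2] = [[2, -3, -1], [-7, 6, -2], [20, -11, -3]]
Expanding along the first row, det(O) = 2·(6·(-3) - (-2)·(-11)) - (-3)·((-7)·(-3) - (-2)·20) + (-1)·((-7)·(-11) - 6·20) = 2·(-40) - (-3)·61 + (-1)·(-43) = 146
Since det(O) ≠ 0, rank(O) = 3 and the system is completely observable.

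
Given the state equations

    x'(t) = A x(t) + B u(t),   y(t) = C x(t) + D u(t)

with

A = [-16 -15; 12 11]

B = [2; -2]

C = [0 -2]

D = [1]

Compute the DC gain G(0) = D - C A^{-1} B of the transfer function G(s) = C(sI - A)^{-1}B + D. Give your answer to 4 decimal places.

G(0) = C(-A)^{-1}B + D = -C A^{-1} B + D.
det A = 4, so A^{-1} = (1/4)·adj(A) = [[11/4, 15/4], [-3, -4]]
A^{-1} B = [-2, 2]^T
C A^{-1} B = -4
G(0) = D - C A^{-1} B = 1 - (-4) = 5

5.0000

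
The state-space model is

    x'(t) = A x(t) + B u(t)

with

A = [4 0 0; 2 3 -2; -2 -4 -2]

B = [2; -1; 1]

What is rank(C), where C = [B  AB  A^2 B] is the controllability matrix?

AB = [[8], [-1], [-2]]
A^2B = [[32], [17], [-8]]
Controllability matrix C = [B  AB  A^2B] = [[2, 8, 32], [-1, -1, 17], [1, -2, -8]]
det(C) = 2·((-1)·(-8) - 17·(-2)) - 8·((-1)·(-8) - 17·1) + 32·((-1)·(-2) - (-1)·1) = 2·42 - 8·(-9) + 32·3 = 252 ≠ 0, so rank(C) = 3.
rank(C) = 3 = n, so the pair (A, B) is completely controllable.

3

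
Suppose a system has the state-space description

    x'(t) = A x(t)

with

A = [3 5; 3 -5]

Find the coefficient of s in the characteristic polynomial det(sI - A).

2

For a 2×2 matrix, det(sI - A) = s^2 - (tr A)s + det A.
tr A = -2, det A = -30.
So p(s) = s^2 + 2s - 30.
The coefficient of s is 2.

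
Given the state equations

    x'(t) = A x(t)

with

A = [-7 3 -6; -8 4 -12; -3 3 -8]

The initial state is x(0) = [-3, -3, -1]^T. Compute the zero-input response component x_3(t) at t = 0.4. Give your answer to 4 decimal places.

0.1787

det(sI - A) = s^3 - (tr A)s^2 + (M11 + M22 + M33)s - det A, where Mii is the 2×2 principal minor of A obtained by deleting row i and column i.
tr A = (-7) + 4 + (-8) = -11; M11 = 4·(-8) - (-12)·3 = -32 - (-36) = 4; M22 = (-7)·(-8) - (-6)·(-3) = 56 - 18 = 38; M33 = (-7)·4 - 3·(-8) = -28 - (-24) = -4; sum of minors = 38.
det A = (-7)·(4·(-8) - (-12)·3) - 3·((-8)·(-8) - (-12)·(-3)) + (-6)·((-8)·3 - 4·(-3)) = (-7)·4 - 3·28 + (-6)·(-12) = -40.
So p(s) = det(sI - A) = s^3 + 11s^2 + 38s + 40.
Rational-root test: any integer root divides 40. Testing small divisors, s = -2 works: p(-2) = -8 + 44 + (-76) + 40 = 0, so (s + 2) is a factor.
Dividing, p(s) = (s + 2)(s^2 + 9s + 20).
Factor s^2 + 9s + 20: two numbers with sum -9 and product 20 are -4 and -5, so s^2 + 9s + 20 = (s + 4)(s + 5).
Hence p(s) = (s + 2) (s + 4) (s + 5), with roots -5, -4, -2.
The eigenvalues -5, -4, -2 are distinct and real, so A is diagonalisable and x(t) = e^{At} x(0) = V diag(e^{λ_i t}) V^{-1} x(0), where the columns of V are the eigenvectors.
λ = -5: A - (-5)I = [[-2, 3, -6], [-8, 9, -12], [-3, 3, -3]]. v must be orthogonal to every row; (row 1) × (row 2) = [18, 24, 6], so take v_1 = [3, 4, 1]^T.
λ = -4: A - (-4)I = [[-3, 3, -6], [-8, 8, -12], [-3, 3, -4]]. v must be orthogonal to every row; (row 1) × (row 2) = [12, 12, 0], so take v_2 = [1, 1, 0]^T.
λ = -2: A - (-2)I = [[-5, 3, -6], [-8, 6, -12], [-3, 3, -6]]. v must be orthogonal to every row; (row 1) × (row 2) = [0, -12, -6], so take v_3 = [0, 2, 1]^T.
V = [v_1 v_2 v_3] = [[3, 1, 0], [4, 1, 2], [1, 0, 1]] has det V = 1, so V^{-1} = adj(V)/det V = [[1, -1, 2], [-2, 3, -6], [-1, 1, -1]].
Modal coordinates z(0) = V^{-1} x(0): 1·(-3) + (-1)·(-3) + 2·(-1) = -2; (-2)·(-3) + 3·(-3) + (-6)·(-1) = 3; (-1)·(-3) + 1·(-3) + (-1)·(-1) = 1; so z(0) = [-2, 3, 1]^T.
x_3(t) = Σ_i (v_i)_3 · z_i(0) · e^{λ_i t} (row 3 of V times the modal terms).
x_3(0.4) = 1·(-2)·e^{-5·0.4} + 0·3·e^{-4·0.4} + 1·1·e^{-2·0.4} = (-2)·0.135335 + 0·0.201897 + 1·0.449329 = 0.1787.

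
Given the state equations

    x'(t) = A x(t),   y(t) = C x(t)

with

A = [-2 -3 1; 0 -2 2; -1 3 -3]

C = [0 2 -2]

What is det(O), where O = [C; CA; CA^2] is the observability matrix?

CA = [[2, -10, 10]]
CA^2 = [[-14, 44, -48]]
Observability matrix O = [C; CA; CA^2] = [[0, 2, -2], [2, -10, 10], [-14, 44, -48]]
Expanding along the first row, det(O) = 0·((-10)·(-48) - 10·44) - 2·(2·(-48) - 10·(-14)) + (-2)·(2·44 - (-10)·(-14)) = 0·40 - 2·44 + (-2)·(-52) = 16
Since det(O) ≠ 0, rank(O) = 3 and the system is completely observable.

16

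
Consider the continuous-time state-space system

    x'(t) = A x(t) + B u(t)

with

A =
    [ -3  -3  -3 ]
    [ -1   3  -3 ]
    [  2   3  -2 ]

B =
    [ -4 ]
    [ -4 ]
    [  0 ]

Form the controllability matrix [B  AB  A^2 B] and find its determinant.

AB = [[24], [-8], [-20]]
A^2B = [[12], [12], [64]]
Controllability matrix C = [B  AB  A^2B] = [[-4, 24, 12], [-4, -8, 12], [0, -20, 64]]
Expanding along the first row, det(C) = (-4)·((-8)·64 - 12·(-20)) - 24·((-4)·64 - 12·0) + 12·((-4)·(-20) - (-8)·0) = (-4)·(-272) - 24·(-256) + 12·80 = 8192
Since det(C) ≠ 0, rank(C) = 3 and the system is completely controllable.

8192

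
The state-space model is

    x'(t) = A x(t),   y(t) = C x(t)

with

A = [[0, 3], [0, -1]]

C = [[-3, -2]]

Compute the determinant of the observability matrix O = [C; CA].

21

CA = [[0, -7]]
Observability matrix O = [C; CA] = [[-3, -2], [0, -7]]
det(O) = (-3)·(-7) - (-2)·0 = 21 - 0 = 21
Since det(O) ≠ 0, rank(O) = 2 and the system is completely observable.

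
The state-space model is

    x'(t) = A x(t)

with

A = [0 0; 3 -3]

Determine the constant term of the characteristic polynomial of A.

For a 2×2 matrix, det(sI - A) = s^2 - (tr A)s + det A.
tr A = -3, det A = 0.
So p(s) = s^2 + 3s.
The constant term is 0.

0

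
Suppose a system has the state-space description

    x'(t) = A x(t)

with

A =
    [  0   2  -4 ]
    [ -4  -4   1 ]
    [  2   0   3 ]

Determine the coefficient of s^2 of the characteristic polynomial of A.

1

Expand det(sI - A) for the 3×3 matrix.
p(s) = s^3 + s^2 + 4s + 4.
(Check: constant term = det(-A) = (-1)^3 det A = 4; coefficient of s^2 = -tr A = 1.)
The coefficient of s^2 is 1.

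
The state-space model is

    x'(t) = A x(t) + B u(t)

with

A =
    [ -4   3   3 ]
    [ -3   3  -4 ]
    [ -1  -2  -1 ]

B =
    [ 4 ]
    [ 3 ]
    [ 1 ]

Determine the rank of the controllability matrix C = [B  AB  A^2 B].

3

AB = [[-4], [-7], [-11]]
A^2B = [[-38], [35], [29]]
Controllability matrix C = [B  AB  A^2B] = [[4, -4, -38], [3, -7, 35], [1, -11, 29]]
det(C) = 4·((-7)·29 - 35·(-11)) - (-4)·(3·29 - 35·1) + (-38)·(3·(-11) - (-7)·1) = 4·182 - (-4)·52 + (-38)·(-26) = 1924 ≠ 0, so rank(C) = 3.
rank(C) = 3 = n, so the pair (A, B) is completely controllable.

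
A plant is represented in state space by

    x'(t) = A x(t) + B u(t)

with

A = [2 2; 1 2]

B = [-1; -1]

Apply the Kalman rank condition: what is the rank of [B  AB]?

2

AB = [[-4], [-3]]
Controllability matrix C = [B  AB] = [[-1, -4], [-1, -3]]
det(C) = (-1)·(-3) - (-4)·(-1) = 3 - 4 = -1 ≠ 0, so rank(C) = 2.
rank(C) = 2 = n, so the pair (A, B) is completely controllable.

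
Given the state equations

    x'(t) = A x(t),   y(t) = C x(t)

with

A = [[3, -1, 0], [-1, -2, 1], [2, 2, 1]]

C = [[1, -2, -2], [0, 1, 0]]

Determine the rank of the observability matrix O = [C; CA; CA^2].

CA = [[1, -1, -4], [-1, -2, 1]]
CA^2 = [[-4, -7, -5], [1, 7, -1]]
Observability matrix O = [C; CA; CA^2] = [[1, -2, -2], [0, 1, 0], [1, -1, -4], [-1, -2, 1], [-4, -7, -5], [1, 7, -1]]
Take the 3×3 submatrix of O formed by rows 1, 2, 3: [[1, -2, -2], [0, 1, 0], [1, -1, -4]]. Its determinant is 1·(1·(-4) - 0·(-1)) - (-2)·(0·(-4) - 0·1) + (-2)·(0·(-1) - 1·1) = 1·(-4) - (-2)·0 + (-2)·(-1) = -2 ≠ 0.
So rank(O) ≥ 3; since O has 3 columns, rank(O) = 3.
rank(O) = 3 = n, so the pair (A, C) is completely observable.

3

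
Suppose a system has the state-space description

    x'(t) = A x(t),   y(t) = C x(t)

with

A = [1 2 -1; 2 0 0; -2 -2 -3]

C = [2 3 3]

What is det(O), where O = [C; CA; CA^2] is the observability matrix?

-122

CA = [[2, -2, -11]]
CA^2 = [[20, 26, 31]]
Observability matrix O = [C; CA; CA^2] = [[2, 3, 3], [2, -2, -11], [20, 26, 31]]
Expanding along the first row, det(O) = 2·((-2)·31 - (-11)·26) - 3·(2·31 - (-11)·20) + 3·(2·26 - (-2)·20) = 2·224 - 3·282 + 3·92 = -122
Since det(O) ≠ 0, rank(O) = 3 and the system is completely observable.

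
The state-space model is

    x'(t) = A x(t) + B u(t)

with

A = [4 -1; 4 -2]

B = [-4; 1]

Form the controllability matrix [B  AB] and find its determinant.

89

AB = [[-17], [-18]]
Controllability matrix C = [B  AB] = [[-4, -17], [1, -18]]
det(C) = (-4)·(-18) - (-17)·1 = 72 - (-17) = 89
Since det(C) ≠ 0, rank(C) = 2 and the system is completely controllable.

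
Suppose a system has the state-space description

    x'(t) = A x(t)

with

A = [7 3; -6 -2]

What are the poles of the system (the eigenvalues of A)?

1, 4

det(sI - A) = s^2 - (tr A)s + det A, with tr A = 7 + (-2) = 5 and det A = 7·(-2) - 3·(-6) = -14 - (-18) = 4.
So p(s) = det(sI - A) = s^2 - 5s + 4.
Factor s^2 - 5s + 4: two numbers with sum 5 and product 4 are 4 and 1, so s^2 - 5s + 4 = (s - 4)(s - 1).
Hence p(s) = (s - 4) (s - 1), with roots 1, 4.
At least one eigenvalue has non-negative real part, so the system is not asymptotically stable.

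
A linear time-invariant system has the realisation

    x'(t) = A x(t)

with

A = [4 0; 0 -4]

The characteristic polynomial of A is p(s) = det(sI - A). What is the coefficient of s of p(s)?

For a 2×2 matrix, det(sI - A) = s^2 - (tr A)s + det A.
tr A = 0, det A = -16.
So p(s) = s^2 - 16.
The coefficient of s is 0.

0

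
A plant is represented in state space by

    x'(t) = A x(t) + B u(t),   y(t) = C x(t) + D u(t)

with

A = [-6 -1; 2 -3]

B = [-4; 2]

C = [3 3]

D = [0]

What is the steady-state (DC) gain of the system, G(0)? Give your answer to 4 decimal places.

-1.5000

G(0) = C(-A)^{-1}B + D = -C A^{-1} B + D.
det A = 20, so A^{-1} = (1/20)·adj(A) = [[-3/20, 1/20], [-1/10, -3/10]]
A^{-1} B = [7/10, -1/5]^T
C A^{-1} B = 3/2
G(0) = D - C A^{-1} B = 0 - (3/2) = -3/2 ≈ -1.5000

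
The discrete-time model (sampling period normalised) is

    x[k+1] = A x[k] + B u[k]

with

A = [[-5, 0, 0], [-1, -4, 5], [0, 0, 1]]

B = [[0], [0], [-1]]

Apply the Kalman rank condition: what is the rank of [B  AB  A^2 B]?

2

AB = [[0], [-5], [-1]]
A^2B = [[0], [15], [-1]]
Controllability matrix C = [B  AB  A^2B] = [[0, 0, 0], [0, -5, 15], [-1, -1, -1]]
Row 1 of C is identically zero, so rank(C) ≤ 2.
The 2×2 minor from rows 2, 3, columns 1, 2 is 0·(-1) - (-5)·(-1) = 0 - 5 = -5 ≠ 0, so rank(C) = 2.
rank(C) = 2 < n = 3, so the pair (A, B) is not completely controllable.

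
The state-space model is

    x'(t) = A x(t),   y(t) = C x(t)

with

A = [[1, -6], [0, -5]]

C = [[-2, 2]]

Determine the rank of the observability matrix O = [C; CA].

CA = [[-2, 2]]
Observability matrix O = [C; CA] = [[-2, 2], [-2, 2]]
Every row of O is a scalar multiple of row 1 = [-2, 2] (multipliers 1, 1), so the rows span a one-dimensional space.
O ≠ 0, hence rank(O) = 1.
rank(O) = 1 < n = 2, so the pair (A, C) is not completely observable.

1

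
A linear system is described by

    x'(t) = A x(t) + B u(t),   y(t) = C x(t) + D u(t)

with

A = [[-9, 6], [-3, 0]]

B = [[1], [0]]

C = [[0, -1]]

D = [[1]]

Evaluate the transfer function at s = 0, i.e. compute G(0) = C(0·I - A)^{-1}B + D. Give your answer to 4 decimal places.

1.1667

G(0) = C(-A)^{-1}B + D = -C A^{-1} B + D.
det A = 18, so A^{-1} = (1/18)·adj(A) = [[0, -1/3], [1/6, -1/2]]
A^{-1} B = [0, 1/6]^T
C A^{-1} B = -1/6
G(0) = D - C A^{-1} B = 1 - (-1/6) = 7/6 ≈ 1.1667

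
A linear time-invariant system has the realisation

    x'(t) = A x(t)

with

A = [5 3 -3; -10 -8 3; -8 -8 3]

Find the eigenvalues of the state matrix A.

-5, 2, 3

det(sI - A) = s^3 - (tr A)s^2 + (M11 + M22 + M33)s - det A, where Mii is the 2×2 principal minor of A obtained by deleting row i and column i.
tr A = 5 + (-8) + 3 = 0; M11 = (-8)·3 - 3·(-8) = -24 - (-24) = 0; M22 = 5·3 - (-3)·(-8) = 15 - 24 = -9; M33 = 5·(-8) - 3·(-10) = -40 - (-30) = -10; sum of minors = -19.
det A = 5·((-8)·3 - 3·(-8)) - 3·((-10)·3 - 3·(-8)) + (-3)·((-10)·(-8) - (-8)·(-8)) = 5·0 - 3·(-6) + (-3)·16 = -30.
So p(s) = det(sI - A) = s^3 - 19s + 30.
Rational-root test: any integer root divides 30. Testing small divisors, s = 2 works: p(2) = 8 + 0 + (-38) + 30 = 0, so (s - 2) is a factor.
Dividing, p(s) = (s - 2)(s^2 + 2s - 15).
Factor s^2 + 2s - 15: two numbers with sum -2 and product -15 are 3 and -5, so s^2 + 2s - 15 = (s - 3)(s + 5).
Hence p(s) = (s - 3) (s - 2) (s + 5), with roots -5, 2, 3.
At least one eigenvalue has non-negative real part, so the system is not asymptotically stable.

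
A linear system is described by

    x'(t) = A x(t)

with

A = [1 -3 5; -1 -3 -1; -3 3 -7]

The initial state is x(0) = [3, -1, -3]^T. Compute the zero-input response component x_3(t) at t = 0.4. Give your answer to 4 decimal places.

det(sI - A) = s^3 - (tr A)s^2 + (M11 + M22 + M33)s - det A, where Mii is the 2×2 principal minor of A obtained by deleting row i and column i.
tr A = 1 + (-3) + (-7) = -9; M11 = (-3)·(-7) - (-1)·3 = 21 - (-3) = 24; M22 = 1·(-7) - 5·(-3) = -7 - (-15) = 8; M33 = 1·(-3) - (-3)·(-1) = -3 - 3 = -6; sum of minors = 26.
det A = 1·((-3)·(-7) - (-1)·3) - (-3)·((-1)·(-7) - (-1)·(-3)) + 5·((-1)·3 - (-3)·(-3)) = 1·24 - (-3)·4 + 5·(-12) = -24.
So p(s) = det(sI - A) = s^3 + 9s^2 + 26s + 24.
Rational-root test: any integer root divides 24. Testing small divisors, s = -2 works: p(-2) = -8 + 36 + (-52) + 24 = 0, so (s + 2) is a factor.
Dividing, p(s) = (s + 2)(s^2 + 7s + 12).
Factor s^2 + 7s + 12: two numbers with sum -7 and product 12 are -3 and -4, so s^2 + 7s + 12 = (s + 3)(s + 4).
Hence p(s) = (s + 2) (s + 3) (s + 4), with roots -4, -3, -2.
The eigenvalues -4, -3, -2 are distinct and real, so A is diagonalisable and x(t) = e^{At} x(0) = V diag(e^{λ_i t}) V^{-1} x(0), where the columns of V are the eigenvectors.
λ = -4: A - (-4)I = [[5, -3, 5], [-1, 1, -1], [-3, 3, -3]]. v must be orthogonal to every row; (row 1) × (row 2) = [-2, 0, 2], so take v_1 = [1, 0, -1]^T.
λ = -3: A - (-3)I = [[4, -3, 5], [-1, 0, -1], [-3, 3, -4]]. v must be orthogonal to every row; (row 1) × (row 2) = [3, -1, -3], so take v_2 = [3, -1, -3]^T.
λ = -2: A - (-2)I = [[3, -3, 5], [-1, -1, -1], [-3, 3, -5]]. v must be orthogonal to every row; (row 1) × (row 2) = [8, -2, -6], so take v_3 = [-4, 1, 3]^T.
V = [v_1 v_2 v_3] = [[1, 3, -4], [0, -1, 1], [-1, -3, 3]] has det V = 1, so V^{-1} = adj(V)/det V = [[0, 3, -1], [-1, -1, -1], [-1, 0, -1]].
Modal coordinates z(0) = V^{-1} x(0): 0·3 + 3·(-1) + (-1)·(-3) = 0; (-1)·3 + (-1)·(-1) + (-1)·(-3) = 1; (-1)·3 + 0·(-1) + (-1)·(-3) = 0; so z(0) = [0, 1, 0]^T.
x_3(t) = Σ_i (v_i)_3 · z_i(0) · e^{λ_i t} (row 3 of V times the modal terms).
x_3(0.4) = (-1)·0·e^{-4·0.4} + (-3)·1·e^{-3·0.4} + 3·0·e^{-2·0.4} = 0·0.201897 + (-3)·0.301194 + 0·0.449329 = -0.9036.

-0.9036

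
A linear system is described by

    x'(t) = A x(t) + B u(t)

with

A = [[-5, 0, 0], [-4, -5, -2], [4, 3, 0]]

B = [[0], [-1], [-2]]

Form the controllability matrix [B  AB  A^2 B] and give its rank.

AB = [[0], [9], [-3]]
A^2B = [[0], [-39], [27]]
Controllability matrix C = [B  AB  A^2B] = [[0, 0, 0], [-1, 9, -39], [-2, -3, 27]]
Row 1 of C is identically zero, so rank(C) ≤ 2.
The 2×2 minor from rows 2, 3, columns 1, 2 is (-1)·(-3) - 9·(-2) = 3 - (-18) = 21 ≠ 0, so rank(C) = 2.
rank(C) = 2 < n = 3, so the pair (A, B) is not completely controllable.

2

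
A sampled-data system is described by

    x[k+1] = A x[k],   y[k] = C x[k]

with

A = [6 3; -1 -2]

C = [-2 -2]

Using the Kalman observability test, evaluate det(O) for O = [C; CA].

CA = [[-10, -2]]
Observability matrix O = [C; CA] = [[-2, -2], [-10, -2]]
det(O) = (-2)·(-2) - (-2)·(-10) = 4 - 20 = -16
Since det(O) ≠ 0, rank(O) = 2 and the system is completely observable.

-16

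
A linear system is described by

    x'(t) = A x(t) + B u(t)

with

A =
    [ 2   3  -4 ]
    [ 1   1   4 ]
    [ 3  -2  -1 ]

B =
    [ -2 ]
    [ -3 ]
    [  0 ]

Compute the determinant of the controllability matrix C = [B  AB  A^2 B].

AB = [[-13], [-5], [0]]
A^2B = [[-41], [-18], [-29]]
Controllability matrix C = [B  AB  A^2B] = [[-2, -13, -41], [-3, -5, -18], [0, 0, -29]]
Expanding along the first row, det(C) = (-2)·((-5)·(-29) - (-18)·0) - (-13)·((-3)·(-29) - (-18)·0) + (-41)·((-3)·0 - (-5)·0) = (-2)·145 - (-13)·87 + (-41)·0 = 841
Since det(C) ≠ 0, rank(C) = 3 and the system is completely controllable.

841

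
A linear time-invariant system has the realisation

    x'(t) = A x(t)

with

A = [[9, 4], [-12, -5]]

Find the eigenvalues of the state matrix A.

det(sI - A) = s^2 - (tr A)s + det A, with tr A = 9 + (-5) = 4 and det A = 9·(-5) - 4·(-12) = -45 - (-48) = 3.
So p(s) = det(sI - A) = s^2 - 4s + 3.
Factor s^2 - 4s + 3: two numbers with sum 4 and product 3 are 3 and 1, so s^2 - 4s + 3 = (s - 3)(s - 1).
Hence p(s) = (s - 3) (s - 1), with roots 1, 3.
At least one eigenvalue has non-negative real part, so the system is not asymptotically stable.

1, 3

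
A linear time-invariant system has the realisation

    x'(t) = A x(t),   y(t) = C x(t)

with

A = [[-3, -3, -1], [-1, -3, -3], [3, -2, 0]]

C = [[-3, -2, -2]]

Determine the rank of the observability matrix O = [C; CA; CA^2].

CA = [[5, 19, 9]]
CA^2 = [[-7, -90, -62]]
Observability matrix O = [C; CA; CA^2] = [[-3, -2, -2], [5, 19, 9], [-7, -90, -62]]
det(O) = (-3)·(19·(-62) - 9·(-90)) - (-2)·(5·(-62) - 9·(-7)) + (-2)·(5·(-90) - 19·(-7)) = (-3)·(-368) - (-2)·(-247) + (-2)·(-317) = 1244 ≠ 0, so rank(O) = 3.
rank(O) = 3 = n, so the pair (A, C) is completely observable.

3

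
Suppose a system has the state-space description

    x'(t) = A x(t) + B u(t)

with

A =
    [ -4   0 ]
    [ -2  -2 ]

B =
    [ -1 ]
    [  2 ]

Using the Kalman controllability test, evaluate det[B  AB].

AB = [[4], [-2]]
Controllability matrix C = [B  AB] = [[-1, 4], [2, -2]]
det(C) = (-1)·(-2) - 4·2 = 2 - 8 = -6
Since det(C) ≠ 0, rank(C) = 2 and the system is completely controllable.

-6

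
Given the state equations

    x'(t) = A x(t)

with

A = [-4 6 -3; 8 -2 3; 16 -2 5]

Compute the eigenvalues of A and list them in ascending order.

det(sI - A) = s^3 - (tr A)s^2 + (M11 + M22 + M33)s - det A, where Mii is the 2×2 principal minor of A obtained by deleting row i and column i.
tr A = (-4) + (-2) + 5 = -1; M11 = (-2)·5 - 3·(-2) = -10 - (-6) = -4; M22 = (-4)·5 - (-3)·16 = -20 - (-48) = 28; M33 = (-4)·(-2) - 6·8 = 8 - 48 = -40; sum of minors = -16.
det A = (-4)·((-2)·5 - 3·(-2)) - 6·(8·5 - 3·16) + (-3)·(8·(-2) - (-2)·16) = (-4)·(-4) - 6·(-8) + (-3)·16 = 16.
So p(s) = det(sI - A) = s^3 + s^2 - 16s - 16.
Rational-root test: any integer root divides -16. Testing small divisors, s = -1 works: p(-1) = -1 + 1 + 16 + (-16) = 0, so (s + 1) is a factor.
Dividing, p(s) = (s + 1)(s^2 - 16).
Factor s^2 - 16: two numbers with sum 0 and product -16 are 4 and -4, so s^2 - 16 = (s - 4)(s + 4).
Hence p(s) = (s - 4) (s + 1) (s + 4), with roots -4, -1, 4.
At least one eigenvalue has non-negative real part, so the system is not asymptotically stable.

-4, -1, 4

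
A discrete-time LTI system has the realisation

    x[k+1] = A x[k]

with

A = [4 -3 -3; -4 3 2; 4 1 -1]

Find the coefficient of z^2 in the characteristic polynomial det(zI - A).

-6

Expand det(zI - A) for the 3×3 matrix.
p(z) = z^3 - 6z^2 + 3z - 16.
(Check: constant term = det(-A) = (-1)^3 det A = -16; coefficient of z^2 = -tr A = -6.)
The coefficient of z^2 is -6.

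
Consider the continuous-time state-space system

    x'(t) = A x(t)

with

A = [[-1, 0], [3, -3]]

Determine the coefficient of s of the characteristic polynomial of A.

4

For a 2×2 matrix, det(sI - A) = s^2 - (tr A)s + det A.
tr A = -4, det A = 3.
So p(s) = s^2 + 4s + 3.
The coefficient of s is 4.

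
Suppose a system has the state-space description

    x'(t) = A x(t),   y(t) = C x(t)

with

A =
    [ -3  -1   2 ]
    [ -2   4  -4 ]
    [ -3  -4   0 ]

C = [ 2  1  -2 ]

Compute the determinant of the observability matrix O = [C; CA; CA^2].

-1080

CA = [[-2, 10, 0]]
CA^2 = [[-14, 42, -44]]
Observability matrix O = [C; CA; CA^2] = [[2, 1, -2], [-2, 10, 0], [-14, 42, -44]]
Expanding along the first row, det(O) = 2·(10·(-44) - 0·42) - 1·((-2)·(-44) - 0·(-14)) + (-2)·((-2)·42 - 10·(-14)) = 2·(-440) - 1·88 + (-2)·56 = -1080
Since det(O) ≠ 0, rank(O) = 3 and the system is completely observable.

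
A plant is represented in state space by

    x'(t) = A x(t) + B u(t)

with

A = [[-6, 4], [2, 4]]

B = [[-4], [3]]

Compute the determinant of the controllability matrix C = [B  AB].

AB = [[36], [4]]
Controllability matrix C = [B  AB] = [[-4, 36], [3, 4]]
det(C) = (-4)·4 - 36·3 = -16 - 108 = -124
Since det(C) ≠ 0, rank(C) = 2 and the system is completely controllable.

-124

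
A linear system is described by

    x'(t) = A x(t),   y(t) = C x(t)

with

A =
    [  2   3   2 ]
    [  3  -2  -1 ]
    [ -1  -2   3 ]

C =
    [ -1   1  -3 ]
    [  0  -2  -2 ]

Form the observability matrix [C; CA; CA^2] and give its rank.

3

CA = [[4, 1, -12], [-4, 8, -4]]
CA^2 = [[23, 34, -29], [20, -20, -28]]
Observability matrix O = [C; CA; CA^2] = [[-1, 1, -3], [0, -2, -2], [4, 1, -12], [-4, 8, -4], [23, 34, -29], [20, -20, -28]]
Take the 3×3 submatrix of O formed by rows 1, 2, 3: [[-1, 1, -3], [0, -2, -2], [4, 1, -12]]. Its determinant is (-1)·((-2)·(-12) - (-2)·1) - 1·(0·(-12) - (-2)·4) + (-3)·(0·1 - (-2)·4) = (-1)·26 - 1·8 + (-3)·8 = -58 ≠ 0.
So rank(O) ≥ 3; since O has 3 columns, rank(O) = 3.
rank(O) = 3 = n, so the pair (A, C) is completely observable.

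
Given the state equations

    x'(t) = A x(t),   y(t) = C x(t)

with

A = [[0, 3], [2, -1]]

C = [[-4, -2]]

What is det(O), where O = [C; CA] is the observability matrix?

CA = [[-4, -10]]
Observability matrix O = [C; CA] = [[-4, -2], [-4, -10]]
det(O) = (-4)·(-10) - (-2)·(-4) = 40 - 8 = 32
Since det(O) ≠ 0, rank(O) = 2 and the system is completely observable.

32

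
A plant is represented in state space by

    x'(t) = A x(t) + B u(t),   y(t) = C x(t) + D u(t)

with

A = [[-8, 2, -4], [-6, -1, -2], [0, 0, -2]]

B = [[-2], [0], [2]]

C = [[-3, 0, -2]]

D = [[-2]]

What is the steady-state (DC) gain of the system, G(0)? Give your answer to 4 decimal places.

G(0) = C(-A)^{-1}B + D = -C A^{-1} B + D.
det A = -40, so A^{-1} = (1/-40)·adj(A) = [[-1/20, -1/10, 1/5], [3/10, -2/5, -1/5], [0, 0, -1/2]]
A^{-1} B = [1/2, -1, -1]^T
C A^{-1} B = 1/2
G(0) = D - C A^{-1} B = -2 - (1/2) = -5/2 ≈ -2.5000

-2.5000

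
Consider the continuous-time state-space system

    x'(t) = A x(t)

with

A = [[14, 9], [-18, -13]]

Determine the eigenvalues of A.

-4, 5

det(sI - A) = s^2 - (tr A)s + det A, with tr A = 14 + (-13) = 1 and det A = 14·(-13) - 9·(-18) = -182 - (-162) = -20.
So p(s) = det(sI - A) = s^2 - s - 20.
Factor s^2 - s - 20: two numbers with sum 1 and product -20 are 5 and -4, so s^2 - s - 20 = (s - 5)(s + 4).
Hence p(s) = (s - 5) (s + 4), with roots -4, 5.
At least one eigenvalue has non-negative real part, so the system is not asymptotically stable.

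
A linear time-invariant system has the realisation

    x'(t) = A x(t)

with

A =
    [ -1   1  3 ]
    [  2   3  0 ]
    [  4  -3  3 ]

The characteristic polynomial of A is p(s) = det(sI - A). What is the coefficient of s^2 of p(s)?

-5

Expand det(sI - A) for the 3×3 matrix.
p(s) = s^3 - 5s^2 - 11s + 69.
(Check: constant term = det(-A) = (-1)^3 det A = 69; coefficient of s^2 = -tr A = -5.)
The coefficient of s^2 is -5.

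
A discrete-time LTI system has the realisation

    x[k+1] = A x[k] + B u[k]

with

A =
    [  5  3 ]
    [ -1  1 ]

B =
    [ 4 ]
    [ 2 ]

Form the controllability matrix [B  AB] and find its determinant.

-60

AB = [[26], [-2]]
Controllability matrix C = [B  AB] = [[4, 26], [2, -2]]
det(C) = 4·(-2) - 26·2 = -8 - 52 = -60
Since det(C) ≠ 0, rank(C) = 2 and the system is completely controllable.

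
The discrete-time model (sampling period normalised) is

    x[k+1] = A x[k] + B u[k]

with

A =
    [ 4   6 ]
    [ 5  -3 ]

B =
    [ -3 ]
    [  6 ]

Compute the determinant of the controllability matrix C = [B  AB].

AB = [[24], [-33]]
Controllability matrix C = [B  AB] = [[-3, 24], [6, -33]]
det(C) = (-3)·(-33) - 24·6 = 99 - 144 = -45
Since det(C) ≠ 0, rank(C) = 2 and the system is completely controllable.

-45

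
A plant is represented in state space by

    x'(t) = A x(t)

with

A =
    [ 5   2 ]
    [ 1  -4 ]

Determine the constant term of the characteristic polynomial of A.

-22

For a 2×2 matrix, det(sI - A) = s^2 - (tr A)s + det A.
tr A = 1, det A = -22.
So p(s) = s^2 - s - 22.
The constant term is -22.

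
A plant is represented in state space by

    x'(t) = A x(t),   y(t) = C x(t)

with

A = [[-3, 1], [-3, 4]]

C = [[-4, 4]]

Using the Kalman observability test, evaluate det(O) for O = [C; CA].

-48

CA = [[0, 12]]
Observability matrix O = [C; CA] = [[-4, 4], [0, 12]]
det(O) = (-4)·12 - 4·0 = -48 - 0 = -48
Since det(O) ≠ 0, rank(O) = 2 and the system is completely observable.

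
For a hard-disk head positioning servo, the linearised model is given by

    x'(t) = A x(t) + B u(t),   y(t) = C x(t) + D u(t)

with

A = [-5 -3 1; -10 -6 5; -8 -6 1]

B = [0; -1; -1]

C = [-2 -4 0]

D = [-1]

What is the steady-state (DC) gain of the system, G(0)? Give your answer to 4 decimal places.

1.6667

G(0) = C(-A)^{-1}B + D = -C A^{-1} B + D.
det A = -18, so A^{-1} = (1/-18)·adj(A) = [[-4/3, 1/6, 1/2], [5/3, -1/6, -5/6], [-2/3, 1/3, 0]]
A^{-1} B = [-2/3, 1, -1/3]^T
C A^{-1} B = -8/3
G(0) = D - C A^{-1} B = -1 - (-8/3) = 5/3 ≈ 1.6667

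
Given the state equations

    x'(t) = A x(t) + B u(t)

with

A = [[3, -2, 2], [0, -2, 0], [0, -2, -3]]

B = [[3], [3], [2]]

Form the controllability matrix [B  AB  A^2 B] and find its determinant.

-1488

AB = [[7], [-6], [-12]]
A^2B = [[9], [12], [48]]
Controllability matrix C = [B  AB  A^2B] = [[3, 7, 9], [3, -6, 12], [2, -12, 48]]
Expanding along the first row, det(C) = 3·((-6)·48 - 12·(-12)) - 7·(3·48 - 12·2) + 9·(3·(-12) - (-6)·2) = 3·(-144) - 7·120 + 9·(-24) = -1488
Since det(C) ≠ 0, rank(C) = 3 and the system is completely controllable.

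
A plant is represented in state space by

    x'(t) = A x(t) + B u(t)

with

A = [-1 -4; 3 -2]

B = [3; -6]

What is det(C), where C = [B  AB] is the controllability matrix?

AB = [[21], [21]]
Controllability matrix C = [B  AB] = [[3, 21], [-6, 21]]
det(C) = 3·21 - 21·(-6) = 63 - (-126) = 189
Since det(C) ≠ 0, rank(C) = 2 and the system is completely controllable.

189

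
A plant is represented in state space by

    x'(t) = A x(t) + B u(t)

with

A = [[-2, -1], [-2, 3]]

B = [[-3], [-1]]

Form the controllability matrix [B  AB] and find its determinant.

-2

AB = [[7], [3]]
Controllability matrix C = [B  AB] = [[-3, 7], [-1, 3]]
det(C) = (-3)·3 - 7·(-1) = -9 - (-7) = -2
Since det(C) ≠ 0, rank(C) = 2 and the system is completely controllable.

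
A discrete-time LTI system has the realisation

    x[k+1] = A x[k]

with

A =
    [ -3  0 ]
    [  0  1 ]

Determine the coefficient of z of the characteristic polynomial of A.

For a 2×2 matrix, det(zI - A) = z^2 - (tr A)z + det A.
tr A = -2, det A = -3.
So p(z) = z^2 + 2z - 3.
The coefficient of z is 2.

2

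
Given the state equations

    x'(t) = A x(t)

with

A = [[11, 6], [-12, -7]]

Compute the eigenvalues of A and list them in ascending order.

det(sI - A) = s^2 - (tr A)s + det A, with tr A = 11 + (-7) = 4 and det A = 11·(-7) - 6·(-12) = -77 - (-72) = -5.
So p(s) = det(sI - A) = s^2 - 4s - 5.
Factor s^2 - 4s - 5: two numbers with sum 4 and product -5 are 5 and -1, so s^2 - 4s - 5 = (s - 5)(s + 1).
Hence p(s) = (s - 5) (s + 1), with roots -1, 5.
At least one eigenvalue has non-negative real part, so the system is not asymptotically stable.

-1, 5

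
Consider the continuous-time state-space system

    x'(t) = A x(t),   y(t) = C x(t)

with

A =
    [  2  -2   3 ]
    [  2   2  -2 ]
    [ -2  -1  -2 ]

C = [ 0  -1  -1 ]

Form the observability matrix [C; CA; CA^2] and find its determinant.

CA = [[0, -1, 4]]
CA^2 = [[-10, -6, -6]]
Observability matrix O = [C; CA; CA^2] = [[0, -1, -1], [0, -1, 4], [-10, -6, -6]]
Expanding along the first row, det(O) = 0·((-1)·(-6) - 4·(-6)) - (-1)·(0·(-6) - 4·(-10)) + (-1)·(0·(-6) - (-1)·(-10)) = 0·30 - (-1)·40 + (-1)·(-10) = 50
Since det(O) ≠ 0, rank(O) = 3 and the system is completely observable.

50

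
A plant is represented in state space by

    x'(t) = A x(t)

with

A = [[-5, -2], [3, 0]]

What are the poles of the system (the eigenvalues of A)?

-3, -2

det(sI - A) = s^2 - (tr A)s + det A, with tr A = (-5) + 0 = -5 and det A = (-5)·0 - (-2)·3 = 0 - (-6) = 6.
So p(s) = det(sI - A) = s^2 + 5s + 6.
Factor s^2 + 5s + 6: two numbers with sum -5 and product 6 are -2 and -3, so s^2 + 5s + 6 = (s + 2)(s + 3).
Hence p(s) = (s + 2) (s + 3), with roots -3, -2.
All eigenvalues have negative real part, so the system is asymptotically stable.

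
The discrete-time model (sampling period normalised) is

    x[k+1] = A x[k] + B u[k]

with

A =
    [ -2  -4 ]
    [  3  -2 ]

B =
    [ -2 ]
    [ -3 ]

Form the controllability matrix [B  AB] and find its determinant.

48

AB = [[16], [0]]
Controllability matrix C = [B  AB] = [[-2, 16], [-3, 0]]
det(C) = (-2)·0 - 16·(-3) = 0 - (-48) = 48
Since det(C) ≠ 0, rank(C) = 2 and the system is completely controllable.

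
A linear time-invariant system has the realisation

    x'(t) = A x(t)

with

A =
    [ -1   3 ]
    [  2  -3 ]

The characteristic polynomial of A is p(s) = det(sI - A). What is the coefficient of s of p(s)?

4

For a 2×2 matrix, det(sI - A) = s^2 - (tr A)s + det A.
tr A = -4, det A = -3.
So p(s) = s^2 + 4s - 3.
The coefficient of s is 4.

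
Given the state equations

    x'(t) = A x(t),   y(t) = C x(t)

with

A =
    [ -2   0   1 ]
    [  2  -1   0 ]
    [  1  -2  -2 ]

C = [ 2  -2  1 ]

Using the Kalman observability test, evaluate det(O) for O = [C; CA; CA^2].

CA = [[-7, 0, 0]]
CA^2 = [[14, 0, -7]]
Observability matrix O = [C; CA; CA^2] = [[2, -2, 1], [-7, 0, 0], [14, 0, -7]]
Expanding along the first row, det(O) = 2·(0·(-7) - 0·0) - (-2)·((-7)·(-7) - 0·14) + 1·((-7)·0 - 0·14) = 2·0 - (-2)·49 + 1·0 = 98
Since det(O) ≠ 0, rank(O) = 3 and the system is completely observable.

98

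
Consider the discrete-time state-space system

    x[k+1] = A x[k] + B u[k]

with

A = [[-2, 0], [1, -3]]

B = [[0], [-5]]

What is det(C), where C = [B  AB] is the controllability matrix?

0

AB = [[0], [15]]
Controllability matrix C = [B  AB] = [[0, 0], [-5, 15]]
det(C) = 0·15 - 0·(-5) = 0 - 0 = 0
Since det(C) = 0, rank(C) < 2 and the system is not completely controllable.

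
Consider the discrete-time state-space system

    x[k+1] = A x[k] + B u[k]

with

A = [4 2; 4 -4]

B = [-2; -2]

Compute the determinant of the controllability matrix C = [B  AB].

AB = [[-12], [0]]
Controllability matrix C = [B  AB] = [[-2, -12], [-2, 0]]
det(C) = (-2)·0 - (-12)·(-2) = 0 - 24 = -24
Since det(C) ≠ 0, rank(C) = 2 and the system is completely controllable.

-24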